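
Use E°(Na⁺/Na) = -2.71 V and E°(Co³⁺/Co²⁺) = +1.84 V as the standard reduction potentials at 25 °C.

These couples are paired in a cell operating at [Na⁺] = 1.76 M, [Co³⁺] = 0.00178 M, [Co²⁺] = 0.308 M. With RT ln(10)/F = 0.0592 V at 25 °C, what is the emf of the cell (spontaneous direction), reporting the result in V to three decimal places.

Co³⁺/Co²⁺ is the cathode (higher E°), Na⁺/Na the anode: E°cell = +1.84 − (-2.71) = +4.55 V, n = 1.
Overall: Co³⁺(aq) + Na(s) → Co²⁺(aq) + Na⁺(aq)
Q = [Co²⁺]·[Na⁺] / ([Co³⁺]); log Q = 2.484.
E = E° − (0.0592/n) log Q = +4.55 − (0.0592/1)(2.484) = +4.403 V.

+4.403 V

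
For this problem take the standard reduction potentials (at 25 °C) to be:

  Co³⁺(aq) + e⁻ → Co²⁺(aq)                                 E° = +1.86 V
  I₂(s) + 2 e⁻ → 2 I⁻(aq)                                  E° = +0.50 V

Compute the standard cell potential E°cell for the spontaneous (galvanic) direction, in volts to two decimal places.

+1.36 V

The Co³⁺/Co²⁺ couple has the higher reduction potential, so it is the cathode; I₂/I⁻ is oxidised at the anode.
E°cell = E°(cathode) − E°(anode) = (+1.86) − (+0.50) = +1.36 V.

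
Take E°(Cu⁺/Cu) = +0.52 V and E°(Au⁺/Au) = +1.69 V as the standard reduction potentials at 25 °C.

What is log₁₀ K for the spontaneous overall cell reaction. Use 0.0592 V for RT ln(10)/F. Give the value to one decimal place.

19.8

Cathode: Au⁺/Au; anode: Cu⁺/Cu. E°cell = +1.17 V, n = 1.
log K = nE°cell / 0.0592 = (1)(+1.17) / 0.0592 = 19.8.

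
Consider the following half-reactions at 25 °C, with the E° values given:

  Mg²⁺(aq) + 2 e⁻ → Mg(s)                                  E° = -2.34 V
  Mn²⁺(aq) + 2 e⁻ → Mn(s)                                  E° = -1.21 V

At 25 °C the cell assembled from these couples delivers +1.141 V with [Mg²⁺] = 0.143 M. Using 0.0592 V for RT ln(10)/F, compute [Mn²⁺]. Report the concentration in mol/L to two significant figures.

Mn²⁺/Mn is the cathode, Mg²⁺/Mg the anode: E°cell = +1.13 V, n = 2.
Overall reaction: Mn²⁺(aq) + Mg(s) → Mn(s) + Mg²⁺(aq); Q = [Mg²⁺]^1/[Mn²⁺]^1.
From E = E° − (0.0592/n) log Q: log Q = (E° − E)·n/0.0592 = (+1.13 − (+1.141))·2/0.0592 = -0.3716.
So 1·log[Mn²⁺] = 1·log(0.143) − log Q = -0.8447 − (-0.3716) = -0.4731; [Mn²⁺] = 10^(-0.4731) ≈ 0.34 M.

0.34 M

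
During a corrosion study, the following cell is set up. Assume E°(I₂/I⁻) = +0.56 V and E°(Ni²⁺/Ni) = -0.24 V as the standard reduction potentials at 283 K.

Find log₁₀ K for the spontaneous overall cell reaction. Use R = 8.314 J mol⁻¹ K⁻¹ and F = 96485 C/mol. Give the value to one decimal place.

Cathode: I₂/I⁻; anode: Ni²⁺/Ni. E°cell = (+0.56) − (-0.24) = +0.80 V, with n = 2.
ΔG° = −nFE° = −RT ln K, so ln K = nFE°/(RT) = (2)(96485)(+0.80) / ((8.314)(283)) = 65.612.
log₁₀ K = 65.612 / ln 10 = 28.5.

28.5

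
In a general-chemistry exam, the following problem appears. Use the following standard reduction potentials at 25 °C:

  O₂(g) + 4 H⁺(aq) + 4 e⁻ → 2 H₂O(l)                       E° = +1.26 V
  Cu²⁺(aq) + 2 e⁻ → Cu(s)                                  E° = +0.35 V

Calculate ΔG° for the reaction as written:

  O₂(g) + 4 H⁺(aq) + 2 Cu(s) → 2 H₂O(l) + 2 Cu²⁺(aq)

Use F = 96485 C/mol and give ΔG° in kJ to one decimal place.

As written, O₂/H₂O is reduced (cathode) and Cu²⁺/Cu is oxidised (anode), so E°cell = (+1.26) − (+0.35) = +0.91 V.
Balancing electrons gives n = 4.
ΔG° = −nFE° = −(4)(96485)(+0.91) = -351,205 J = -351.2 kJ.

-351.2 kJ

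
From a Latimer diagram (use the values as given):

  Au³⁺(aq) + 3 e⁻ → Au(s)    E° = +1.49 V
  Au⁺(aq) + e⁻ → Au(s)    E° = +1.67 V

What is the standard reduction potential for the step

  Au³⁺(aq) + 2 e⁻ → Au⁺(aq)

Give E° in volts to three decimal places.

Sequential free energies add, so n₃E°₃ = n₁E°₁ + n₂E°₂.
With n₃ = 3, and the known step contributing 1×(+1.67) V, the unknown satisfies 2·E° = 3×(+1.49) − 1×(+1.67) = +2.800.
E° = +2.800 / 2 = +1.400 V.

+1.400 V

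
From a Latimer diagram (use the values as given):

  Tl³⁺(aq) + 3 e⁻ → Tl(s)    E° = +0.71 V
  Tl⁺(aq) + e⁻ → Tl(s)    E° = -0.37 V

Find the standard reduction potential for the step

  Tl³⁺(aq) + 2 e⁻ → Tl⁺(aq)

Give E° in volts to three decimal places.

+1.250 V

Sequential free energies add, so n₃E°₃ = n₁E°₁ + n₂E°₂.
With n₃ = 3, and the known step contributing 1×(-0.37) V, the unknown satisfies 2·E° = 3×(+0.71) − 1×(-0.37) = +2.500.
E° = +2.500 / 2 = +1.250 V.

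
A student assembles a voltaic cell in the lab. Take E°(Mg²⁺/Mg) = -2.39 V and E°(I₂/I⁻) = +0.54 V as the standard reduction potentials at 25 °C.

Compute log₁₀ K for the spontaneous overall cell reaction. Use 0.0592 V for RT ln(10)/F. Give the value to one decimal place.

99.0

Cathode: I₂/I⁻; anode: Mg²⁺/Mg. E°cell = +2.93 V, n = 2.
log K = nE°cell / 0.0592 = (2)(+2.93) / 0.0592 = 99.0.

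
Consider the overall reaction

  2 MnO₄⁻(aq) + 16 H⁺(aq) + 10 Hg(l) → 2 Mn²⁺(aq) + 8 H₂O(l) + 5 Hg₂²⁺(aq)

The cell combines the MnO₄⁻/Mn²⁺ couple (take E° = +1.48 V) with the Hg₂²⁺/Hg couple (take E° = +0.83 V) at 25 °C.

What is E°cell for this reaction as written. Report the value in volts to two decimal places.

The MnO₄⁻/Mn²⁺ couple has the higher reduction potential, so it is the cathode; Hg₂²⁺/Hg is oxidised at the anode.
E°cell = E°(cathode) − E°(anode) = (+1.48) − (+0.83) = +0.65 V.
Since E°cell > 0, the reaction is spontaneous under standard conditions.

+0.65 V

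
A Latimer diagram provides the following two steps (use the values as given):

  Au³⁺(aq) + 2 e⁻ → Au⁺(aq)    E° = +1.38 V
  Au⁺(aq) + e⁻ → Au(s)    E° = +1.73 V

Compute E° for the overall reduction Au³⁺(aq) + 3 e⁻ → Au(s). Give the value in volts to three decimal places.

+1.497 V

Standard free energies of sequential steps add: ΔG°₃ = ΔG°₁ + ΔG°₂, so n₃E°₃ = n₁E°₁ + n₂E°₂.
E°₃ = (2×+1.38 + 1×+1.73) / 3 = (+4.490) / 3 = +1.497 V.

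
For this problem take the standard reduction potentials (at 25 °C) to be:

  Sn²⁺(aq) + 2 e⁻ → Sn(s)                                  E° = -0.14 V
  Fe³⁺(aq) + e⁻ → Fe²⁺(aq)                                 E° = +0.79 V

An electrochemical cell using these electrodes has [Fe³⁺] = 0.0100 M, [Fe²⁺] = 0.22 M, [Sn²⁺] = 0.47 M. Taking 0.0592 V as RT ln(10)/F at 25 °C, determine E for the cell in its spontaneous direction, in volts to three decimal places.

Fe³⁺/Fe²⁺ is the cathode (higher E°), Sn²⁺/Sn the anode: E°cell = +0.79 − (-0.14) = +0.93 V, n = 2.
Overall: 2 Fe³⁺(aq) + Sn(s) → 2 Fe²⁺(aq) + Sn²⁺(aq)
Q = [Fe²⁺]^2·[Sn²⁺] / ([Fe³⁺]^2); log Q = 2.357.
E = E° − (0.0592/n) log Q = +0.93 − (0.0592/2)(2.357) = +0.860 V.

+0.860 V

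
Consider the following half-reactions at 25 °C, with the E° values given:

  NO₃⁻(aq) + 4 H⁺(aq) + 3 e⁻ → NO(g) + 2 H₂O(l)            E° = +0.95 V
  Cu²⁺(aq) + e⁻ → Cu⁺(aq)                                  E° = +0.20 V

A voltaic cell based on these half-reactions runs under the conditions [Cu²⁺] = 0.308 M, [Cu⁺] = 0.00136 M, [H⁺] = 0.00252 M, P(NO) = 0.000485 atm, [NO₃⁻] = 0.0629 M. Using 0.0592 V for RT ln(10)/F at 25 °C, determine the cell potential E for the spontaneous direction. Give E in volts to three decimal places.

NO₃⁻/NO is the cathode (higher E°), Cu²⁺/Cu⁺ the anode: E°cell = +0.95 − (+0.20) = +0.75 V, n = 3.
Overall: NO₃⁻(aq) + 4 H⁺(aq) + 3 Cu⁺(aq) → NO(g) + 2 H₂O(l) + 3 Cu²⁺(aq)
Q = P(NO)·[Cu²⁺]^3 / ([NO₃⁻]·[H⁺]^4·[Cu⁺]^3); log Q = 15.347.
E = E° − (0.0592/n) log Q = +0.75 − (0.0592/3)(15.347) = +0.447 V.

+0.447 V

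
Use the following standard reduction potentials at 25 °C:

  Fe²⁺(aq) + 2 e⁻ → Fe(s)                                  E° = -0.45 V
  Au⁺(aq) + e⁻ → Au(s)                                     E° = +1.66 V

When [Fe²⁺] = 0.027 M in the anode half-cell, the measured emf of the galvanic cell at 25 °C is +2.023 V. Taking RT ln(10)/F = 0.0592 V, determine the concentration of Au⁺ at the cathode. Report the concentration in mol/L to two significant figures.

Au⁺/Au is the cathode, Fe²⁺/Fe the anode: E°cell = +2.11 V, n = 2.
Overall reaction: 2 Au⁺(aq) + Fe(s) → 2 Au(s) + Fe²⁺(aq); Q = [Fe²⁺]^1/[Au⁺]^2.
From E = E° − (0.0592/n) log Q: log Q = (E° − E)·n/0.0592 = (+2.11 − (+2.023))·2/0.0592 = 2.9392.
So 2·log[Au⁺] = 1·log(0.027) − log Q = -1.5686 − (2.9392) = -4.5078; log[Au⁺] = -4.5078 / 2 = -2.2539; [Au⁺] = 10^(-2.2539) ≈ 0.0056 M.

0.0056 M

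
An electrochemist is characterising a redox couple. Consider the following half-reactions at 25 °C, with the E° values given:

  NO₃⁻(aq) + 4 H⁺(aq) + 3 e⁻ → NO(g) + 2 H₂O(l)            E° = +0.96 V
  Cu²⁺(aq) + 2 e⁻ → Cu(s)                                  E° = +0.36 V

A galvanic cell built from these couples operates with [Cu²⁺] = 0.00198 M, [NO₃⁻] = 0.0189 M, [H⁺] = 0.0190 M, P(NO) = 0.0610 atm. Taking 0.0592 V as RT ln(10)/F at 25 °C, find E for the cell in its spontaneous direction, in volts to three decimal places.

NO₃⁻/NO is the cathode (higher E°), Cu²⁺/Cu the anode: E°cell = +0.96 − (+0.36) = +0.60 V, n = 6.
Overall: 2 NO₃⁻(aq) + 8 H⁺(aq) + 3 Cu(s) → 2 NO(g) + 4 H₂O(l) + 3 Cu²⁺(aq)
Q = P(NO)^2·[Cu²⁺]^3 / ([NO₃⁻]^2·[H⁺]^8); log Q = 6.678.
E = E° − (0.0592/n) log Q = +0.60 − (0.0592/6)(6.678) = +0.534 V.

+0.534 V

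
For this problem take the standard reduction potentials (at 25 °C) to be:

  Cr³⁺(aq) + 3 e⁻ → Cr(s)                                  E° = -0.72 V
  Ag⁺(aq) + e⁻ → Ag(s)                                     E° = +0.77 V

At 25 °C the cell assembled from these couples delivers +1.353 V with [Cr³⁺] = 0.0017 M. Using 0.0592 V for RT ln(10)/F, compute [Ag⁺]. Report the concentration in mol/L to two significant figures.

0.00058 M

Ag⁺/Ag is the cathode, Cr³⁺/Cr the anode: E°cell = +1.49 V, n = 3.
Overall reaction: 3 Ag⁺(aq) + Cr(s) → 3 Ag(s) + Cr³⁺(aq); Q = [Cr³⁺]^1/[Ag⁺]^3.
From E = E° − (0.0592/n) log Q: log Q = (E° − E)·n/0.0592 = (+1.49 − (+1.353))·3/0.0592 = 6.9426.
So 3·log[Ag⁺] = 1·log(0.0017) − log Q = -2.7696 − (6.9426) = -9.7122; log[Ag⁺] = -9.7122 / 3 = -3.2374; [Ag⁺] = 10^(-3.2374) ≈ 0.00058 M.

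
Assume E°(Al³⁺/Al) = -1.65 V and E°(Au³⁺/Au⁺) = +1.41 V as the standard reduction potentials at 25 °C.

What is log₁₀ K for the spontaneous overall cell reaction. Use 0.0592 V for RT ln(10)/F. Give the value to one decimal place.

Cathode: Au³⁺/Au⁺; anode: Al³⁺/Al. E°cell = +3.06 V, n = 6.
log K = nE°cell / 0.0592 = (6)(+3.06) / 0.0592 = 310.1.

310.1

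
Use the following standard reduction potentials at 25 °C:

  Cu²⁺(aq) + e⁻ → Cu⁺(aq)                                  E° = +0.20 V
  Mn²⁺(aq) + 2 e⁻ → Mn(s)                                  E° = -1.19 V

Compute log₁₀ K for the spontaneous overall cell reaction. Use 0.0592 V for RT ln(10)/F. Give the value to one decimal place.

47.0

Cathode: Cu²⁺/Cu⁺; anode: Mn²⁺/Mn. E°cell = +1.39 V, n = 2.
log K = nE°cell / 0.0592 = (2)(+1.39) / 0.0592 = 47.0.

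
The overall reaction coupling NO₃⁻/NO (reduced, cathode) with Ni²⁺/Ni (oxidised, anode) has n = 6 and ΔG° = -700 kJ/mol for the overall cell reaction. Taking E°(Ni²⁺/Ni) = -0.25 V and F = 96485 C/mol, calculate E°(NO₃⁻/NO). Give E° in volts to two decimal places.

+0.96 V

E°cell = −ΔG°/(nF) = −(-700×10³)/((6)(96485)) = +1.209 V.
Since NO₃⁻/NO is the cathode and Ni²⁺/Ni the anode, E°cell = E°(NO₃⁻/NO) − E°(Ni²⁺/Ni).
So E°(NO₃⁻/NO) = E°cell + E°(Ni²⁺/Ni) = +1.209 + (-0.25) = +0.96 V.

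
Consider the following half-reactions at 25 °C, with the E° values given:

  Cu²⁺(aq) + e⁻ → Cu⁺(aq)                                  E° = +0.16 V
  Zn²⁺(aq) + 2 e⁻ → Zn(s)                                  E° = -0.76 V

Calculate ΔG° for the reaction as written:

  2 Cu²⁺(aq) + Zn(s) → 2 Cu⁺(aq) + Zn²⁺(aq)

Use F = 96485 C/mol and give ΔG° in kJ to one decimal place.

As written, Cu²⁺/Cu⁺ is reduced (cathode) and Zn²⁺/Zn is oxidised (anode), so E°cell = (+0.16) − (-0.76) = +0.92 V.
Balancing electrons gives n = 2.
ΔG° = −nFE° = −(2)(96485)(+0.92) = -177,532 J = -177.5 kJ.

-177.5 kJ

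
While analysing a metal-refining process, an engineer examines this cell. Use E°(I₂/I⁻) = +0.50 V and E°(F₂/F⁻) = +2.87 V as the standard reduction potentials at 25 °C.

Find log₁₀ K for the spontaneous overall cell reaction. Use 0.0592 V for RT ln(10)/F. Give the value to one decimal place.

80.1

Cathode: F₂/F⁻; anode: I₂/I⁻. E°cell = +2.37 V, n = 2.
log K = nE°cell / 0.0592 = (2)(+2.37) / 0.0592 = 80.1.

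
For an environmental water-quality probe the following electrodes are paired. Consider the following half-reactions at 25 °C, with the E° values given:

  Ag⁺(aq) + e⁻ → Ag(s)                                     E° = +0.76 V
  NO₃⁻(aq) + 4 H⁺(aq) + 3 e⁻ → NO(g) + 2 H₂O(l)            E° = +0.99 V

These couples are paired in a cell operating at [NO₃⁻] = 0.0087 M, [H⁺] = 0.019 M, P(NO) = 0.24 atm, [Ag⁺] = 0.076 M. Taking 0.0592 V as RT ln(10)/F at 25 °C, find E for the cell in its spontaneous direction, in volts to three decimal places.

NO₃⁻/NO is the cathode (higher E°), Ag⁺/Ag the anode: E°cell = +0.99 − (+0.76) = +0.23 V, n = 3.
Overall: NO₃⁻(aq) + 4 H⁺(aq) + 3 Ag(s) → NO(g) + 2 H₂O(l) + 3 Ag⁺(aq)
Q = P(NO)·[Ag⁺]^3 / ([NO₃⁻]·[H⁺]^4); log Q = 4.968.
E = E° − (0.0592/n) log Q = +0.23 − (0.0592/3)(4.968) = +0.132 V.

+0.132 V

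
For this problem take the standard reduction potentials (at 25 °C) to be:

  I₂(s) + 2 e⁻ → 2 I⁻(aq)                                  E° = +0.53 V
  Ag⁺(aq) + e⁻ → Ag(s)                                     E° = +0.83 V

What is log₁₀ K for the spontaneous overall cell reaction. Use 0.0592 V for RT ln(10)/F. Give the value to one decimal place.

10.1

Cathode: Ag⁺/Ag; anode: I₂/I⁻. E°cell = +0.30 V, n = 2.
log K = nE°cell / 0.0592 = (2)(+0.30) / 0.0592 = 10.1.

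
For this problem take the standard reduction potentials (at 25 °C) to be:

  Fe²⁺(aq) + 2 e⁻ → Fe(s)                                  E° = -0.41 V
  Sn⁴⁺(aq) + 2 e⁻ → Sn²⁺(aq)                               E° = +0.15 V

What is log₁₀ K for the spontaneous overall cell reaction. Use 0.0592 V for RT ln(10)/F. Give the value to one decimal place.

Cathode: Sn⁴⁺/Sn²⁺; anode: Fe²⁺/Fe. E°cell = +0.56 V, n = 2.
log K = nE°cell / 0.0592 = (2)(+0.56) / 0.0592 = 18.9.

18.9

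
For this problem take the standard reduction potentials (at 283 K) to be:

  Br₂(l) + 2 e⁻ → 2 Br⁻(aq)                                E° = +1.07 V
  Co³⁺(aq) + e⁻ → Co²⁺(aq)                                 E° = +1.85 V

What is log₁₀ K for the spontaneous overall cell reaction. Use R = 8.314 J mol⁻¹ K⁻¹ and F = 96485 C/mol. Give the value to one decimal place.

Cathode: Co³⁺/Co²⁺; anode: Br₂/Br⁻. E°cell = (+1.85) − (+1.07) = +0.78 V, with n = 2.
ΔG° = −nFE° = −RT ln K, so ln K = nFE°/(RT) = (2)(96485)(+0.78) / ((8.314)(283)) = 63.972.
log₁₀ K = 63.972 / ln 10 = 27.8.

27.8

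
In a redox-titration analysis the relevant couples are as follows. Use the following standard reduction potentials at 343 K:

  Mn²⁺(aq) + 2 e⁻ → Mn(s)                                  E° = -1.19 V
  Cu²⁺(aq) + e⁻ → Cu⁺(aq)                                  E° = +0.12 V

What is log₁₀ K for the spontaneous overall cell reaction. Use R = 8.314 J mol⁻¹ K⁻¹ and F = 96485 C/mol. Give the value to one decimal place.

Cathode: Cu²⁺/Cu⁺; anode: Mn²⁺/Mn. E°cell = (+0.12) − (-1.19) = +1.31 V, with n = 2.
ΔG° = −nFE° = −RT ln K, so ln K = nFE°/(RT) = (2)(96485)(+1.31) / ((8.314)(343)) = 88.646.
log₁₀ K = 88.646 / ln 10 = 38.5.

38.5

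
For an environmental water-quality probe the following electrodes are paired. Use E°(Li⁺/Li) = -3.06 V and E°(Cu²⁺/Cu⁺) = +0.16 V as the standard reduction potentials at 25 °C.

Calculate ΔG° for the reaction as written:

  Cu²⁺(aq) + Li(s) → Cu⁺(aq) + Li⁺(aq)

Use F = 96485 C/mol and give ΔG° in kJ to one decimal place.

As written, Cu²⁺/Cu⁺ is reduced (cathode) and Li⁺/Li is oxidised (anode), so E°cell = (+0.16) − (-3.06) = +3.22 V.
Balancing electrons gives n = 1.
ΔG° = −nFE° = −(1)(96485)(+3.22) = -310,682 J = -310.7 kJ.

-310.7 kJ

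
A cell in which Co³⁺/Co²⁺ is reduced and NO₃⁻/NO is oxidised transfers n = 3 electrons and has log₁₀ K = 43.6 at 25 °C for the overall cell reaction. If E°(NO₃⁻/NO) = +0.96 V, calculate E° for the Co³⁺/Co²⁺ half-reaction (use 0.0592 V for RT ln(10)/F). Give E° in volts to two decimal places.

+1.82 V

E°cell = (0.0592/n)·log K = (0.0592/3)(43.6) = +0.860 V.
Since Co³⁺/Co²⁺ is the cathode and NO₃⁻/NO the anode, E°cell = E°(Co³⁺/Co²⁺) − E°(NO₃⁻/NO).
So E°(Co³⁺/Co²⁺) = E°cell + E°(NO₃⁻/NO) = +0.860 + (+0.96) = +1.82 V.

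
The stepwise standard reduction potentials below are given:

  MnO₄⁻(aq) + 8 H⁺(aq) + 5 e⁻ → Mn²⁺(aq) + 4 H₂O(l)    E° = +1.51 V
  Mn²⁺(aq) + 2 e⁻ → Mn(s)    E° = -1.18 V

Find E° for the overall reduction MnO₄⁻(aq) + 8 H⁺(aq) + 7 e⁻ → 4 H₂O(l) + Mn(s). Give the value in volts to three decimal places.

Since ΔG° = −nFE° is additive over sequential reductions, n₃E°₃ = n₁E°₁ + n₂E°₂.
E°₃ = (5×+1.51 + 2×-1.18) / 7 = (+5.190) / 7 = +0.741 V.
Simply averaging or adding the two E° values would be wrong; the electron-weighted sum is required.

+0.741 V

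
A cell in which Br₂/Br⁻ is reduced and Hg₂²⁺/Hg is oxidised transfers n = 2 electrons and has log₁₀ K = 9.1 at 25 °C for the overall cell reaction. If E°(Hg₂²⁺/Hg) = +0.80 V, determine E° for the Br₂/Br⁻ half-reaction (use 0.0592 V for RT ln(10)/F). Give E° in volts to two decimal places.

E°cell = (0.0592/n)·log K = (0.0592/2)(9.1) = +0.269 V.
Since Br₂/Br⁻ is the cathode and Hg₂²⁺/Hg the anode, E°cell = E°(Br₂/Br⁻) − E°(Hg₂²⁺/Hg).
So E°(Br₂/Br⁻) = E°cell + E°(Hg₂²⁺/Hg) = +0.269 + (+0.80) = +1.07 V.

+1.07 V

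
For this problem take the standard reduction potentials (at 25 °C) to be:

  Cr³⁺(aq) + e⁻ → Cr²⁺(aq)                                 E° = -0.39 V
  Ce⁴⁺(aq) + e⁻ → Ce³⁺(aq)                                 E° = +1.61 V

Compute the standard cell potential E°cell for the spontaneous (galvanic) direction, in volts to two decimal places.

The Ce⁴⁺/Ce³⁺ couple has the higher reduction potential, so it is the cathode; Cr³⁺/Cr²⁺ is oxidised at the anode.
E°cell = E°(cathode) − E°(anode) = (+1.61) − (-0.39) = +2.00 V.

+2.00 V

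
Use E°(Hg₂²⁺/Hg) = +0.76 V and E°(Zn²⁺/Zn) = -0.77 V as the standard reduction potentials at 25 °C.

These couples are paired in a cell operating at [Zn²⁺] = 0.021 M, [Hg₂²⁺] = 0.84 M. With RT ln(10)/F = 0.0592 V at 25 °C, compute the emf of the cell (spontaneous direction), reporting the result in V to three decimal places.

+1.577 V

Hg₂²⁺/Hg is the cathode (higher E°), Zn²⁺/Zn the anode: E°cell = +0.76 − (-0.77) = +1.53 V, n = 2.
Overall: Hg₂²⁺(aq) + Zn(s) → 2 Hg(l) + Zn²⁺(aq)
Q = [Zn²⁺] / ([Hg₂²⁺]); log Q = -1.602.
E = E° − (0.0592/n) log Q = +1.53 − (0.0592/2)(-1.602) = +1.577 V.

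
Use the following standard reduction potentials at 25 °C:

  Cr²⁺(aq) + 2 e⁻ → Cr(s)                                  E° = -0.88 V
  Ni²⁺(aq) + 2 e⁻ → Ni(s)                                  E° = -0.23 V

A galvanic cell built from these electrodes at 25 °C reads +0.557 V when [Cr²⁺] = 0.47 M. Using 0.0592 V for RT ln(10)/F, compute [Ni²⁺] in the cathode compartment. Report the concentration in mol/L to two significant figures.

0.00034 M

Ni²⁺/Ni is the cathode, Cr²⁺/Cr the anode: E°cell = +0.65 V, n = 2.
Overall reaction: Ni²⁺(aq) + Cr(s) → Ni(s) + Cr²⁺(aq); Q = [Cr²⁺]^1/[Ni²⁺]^1.
From E = E° − (0.0592/n) log Q: log Q = (E° − E)·n/0.0592 = (+0.65 − (+0.557))·2/0.0592 = 3.1419.
So 1·log[Ni²⁺] = 1·log(0.47) − log Q = -0.3279 − (3.1419) = -3.4698; [Ni²⁺] = 10^(-3.4698) ≈ 0.00034 M.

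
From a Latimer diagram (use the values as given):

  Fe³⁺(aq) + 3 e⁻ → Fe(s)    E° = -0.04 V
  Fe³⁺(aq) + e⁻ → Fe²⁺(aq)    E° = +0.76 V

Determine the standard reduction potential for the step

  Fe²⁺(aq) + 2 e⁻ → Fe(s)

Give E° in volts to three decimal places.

-0.440 V

Sequential free energies add, so n₃E°₃ = n₁E°₁ + n₂E°₂.
With n₃ = 3, and the known step contributing 1×(+0.76) V, the unknown satisfies 2·E° = 3×(-0.04) − 1×(+0.76) = -0.880.
E° = -0.880 / 2 = -0.440 V.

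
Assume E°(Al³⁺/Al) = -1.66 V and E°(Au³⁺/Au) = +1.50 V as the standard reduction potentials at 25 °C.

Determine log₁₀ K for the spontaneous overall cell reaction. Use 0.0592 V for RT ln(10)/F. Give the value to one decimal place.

160.1

Cathode: Au³⁺/Au; anode: Al³⁺/Al. E°cell = +3.16 V, n = 3.
log K = nE°cell / 0.0592 = (3)(+3.16) / 0.0592 = 160.1.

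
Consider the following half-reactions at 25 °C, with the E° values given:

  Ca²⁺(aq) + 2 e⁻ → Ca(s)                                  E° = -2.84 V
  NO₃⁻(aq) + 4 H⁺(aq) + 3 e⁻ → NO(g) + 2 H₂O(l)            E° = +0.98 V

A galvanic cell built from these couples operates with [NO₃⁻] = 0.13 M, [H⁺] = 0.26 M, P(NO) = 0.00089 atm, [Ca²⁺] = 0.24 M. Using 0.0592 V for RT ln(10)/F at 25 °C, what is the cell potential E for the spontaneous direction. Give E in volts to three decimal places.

+3.835 V

NO₃⁻/NO is the cathode (higher E°), Ca²⁺/Ca the anode: E°cell = +0.98 − (-2.84) = +3.82 V, n = 6.
Overall: 2 NO₃⁻(aq) + 8 H⁺(aq) + 3 Ca(s) → 2 NO(g) + 4 H₂O(l) + 3 Ca²⁺(aq)
Q = P(NO)^2·[Ca²⁺]^3 / ([NO₃⁻]^2·[H⁺]^8); log Q = -1.508.
E = E° − (0.0592/n) log Q = +3.82 − (0.0592/6)(-1.508) = +3.835 V.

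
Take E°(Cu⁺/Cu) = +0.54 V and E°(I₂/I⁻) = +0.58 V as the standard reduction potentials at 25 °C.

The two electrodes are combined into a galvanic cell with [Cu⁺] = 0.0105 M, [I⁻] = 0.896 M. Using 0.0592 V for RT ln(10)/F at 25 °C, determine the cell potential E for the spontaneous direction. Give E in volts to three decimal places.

+0.160 V

I₂/I⁻ is the cathode (higher E°), Cu⁺/Cu the anode: E°cell = +0.58 − (+0.54) = +0.04 V, n = 2.
Overall: I₂(s) + 2 Cu(s) → 2 I⁻(aq) + 2 Cu⁺(aq)
Q = [I⁻]^2·[Cu⁺]^2; log Q = -4.053.
E = E° − (0.0592/n) log Q = +0.04 − (0.0592/2)(-4.053) = +0.160 V.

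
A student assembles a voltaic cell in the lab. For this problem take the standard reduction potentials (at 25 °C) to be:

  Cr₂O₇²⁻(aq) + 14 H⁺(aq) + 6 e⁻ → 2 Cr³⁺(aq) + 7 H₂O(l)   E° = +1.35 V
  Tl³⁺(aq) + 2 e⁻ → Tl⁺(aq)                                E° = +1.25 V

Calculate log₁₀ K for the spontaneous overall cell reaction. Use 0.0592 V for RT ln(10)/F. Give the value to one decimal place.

10.1

Cathode: Cr₂O₇²⁻/Cr³⁺; anode: Tl³⁺/Tl⁺. E°cell = +0.10 V, n = 6.
log K = nE°cell / 0.0592 = (6)(+0.10) / 0.0592 = 10.1.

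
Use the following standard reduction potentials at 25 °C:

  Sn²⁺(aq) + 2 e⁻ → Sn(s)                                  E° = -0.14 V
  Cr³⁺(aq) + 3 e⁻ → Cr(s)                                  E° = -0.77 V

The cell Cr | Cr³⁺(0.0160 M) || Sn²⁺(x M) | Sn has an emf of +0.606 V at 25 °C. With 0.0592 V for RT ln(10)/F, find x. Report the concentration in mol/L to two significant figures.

Sn²⁺/Sn is the cathode, Cr³⁺/Cr the anode: E°cell = +0.63 V, n = 6.
Overall reaction: 3 Sn²⁺(aq) + 2 Cr(s) → 3 Sn(s) + 2 Cr³⁺(aq); Q = [Cr³⁺]^2/[Sn²⁺]^3.
From E = E° − (0.0592/n) log Q: log Q = (E° − E)·n/0.0592 = (+0.63 − (+0.606))·6/0.0592 = 2.4324.
So 3·log[Sn²⁺] = 2·log(0.016) − log Q = -3.5918 − (2.4324) = -6.0242; log[Sn²⁺] = -6.0242 / 3 = -2.0081; [Sn²⁺] = 10^(-2.0081) ≈ 0.0098 M.

0.0098 M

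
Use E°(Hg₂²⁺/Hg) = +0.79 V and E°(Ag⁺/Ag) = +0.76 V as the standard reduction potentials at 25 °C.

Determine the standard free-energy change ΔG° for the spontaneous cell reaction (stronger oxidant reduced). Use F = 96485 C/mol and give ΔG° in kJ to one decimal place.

Hg₂²⁺/Hg (E° = +0.79 V) is the cathode; Ag⁺/Ag (E° = +0.76 V) is the anode, so E°cell = +0.03 V.
Balancing electrons gives n = 2 (lcm of 2 and 1).
ΔG° = −nFE° = −(2)(96485)(+0.03) = -5,789 J = -5.8 kJ.

-5.8 kJ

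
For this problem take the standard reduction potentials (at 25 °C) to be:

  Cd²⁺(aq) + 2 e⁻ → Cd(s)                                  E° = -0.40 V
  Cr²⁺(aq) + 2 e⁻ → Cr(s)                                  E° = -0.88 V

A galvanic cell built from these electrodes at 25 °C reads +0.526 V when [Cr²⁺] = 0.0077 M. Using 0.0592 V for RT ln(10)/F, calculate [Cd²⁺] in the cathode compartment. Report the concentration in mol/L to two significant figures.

0.28 M

Cd²⁺/Cd is the cathode, Cr²⁺/Cr the anode: E°cell = +0.48 V, n = 2.
Overall reaction: Cd²⁺(aq) + Cr(s) → Cd(s) + Cr²⁺(aq); Q = [Cr²⁺]^1/[Cd²⁺]^1.
From E = E° − (0.0592/n) log Q: log Q = (E° − E)·n/0.0592 = (+0.48 − (+0.526))·2/0.0592 = -1.5541.
So 1·log[Cd²⁺] = 1·log(0.0077) − log Q = -2.1135 − (-1.5541) = -0.5594; [Cd²⁺] = 10^(-0.5594) ≈ 0.28 M.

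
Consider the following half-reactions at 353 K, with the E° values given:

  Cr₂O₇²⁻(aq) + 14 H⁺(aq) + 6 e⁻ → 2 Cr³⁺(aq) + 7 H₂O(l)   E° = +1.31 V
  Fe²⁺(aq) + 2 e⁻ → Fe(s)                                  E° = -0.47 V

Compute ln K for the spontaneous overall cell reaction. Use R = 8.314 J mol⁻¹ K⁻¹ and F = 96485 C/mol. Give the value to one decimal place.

Cathode: Cr₂O₇²⁻/Cr³⁺; anode: Fe²⁺/Fe. E°cell = (+1.31) − (-0.47) = +1.78 V, with n = 6.
ΔG° = −nFE° = −RT ln K, so ln K = nFE°/(RT) = (6)(96485)(+1.78) / ((8.314)(353)) = 351.113.

351.1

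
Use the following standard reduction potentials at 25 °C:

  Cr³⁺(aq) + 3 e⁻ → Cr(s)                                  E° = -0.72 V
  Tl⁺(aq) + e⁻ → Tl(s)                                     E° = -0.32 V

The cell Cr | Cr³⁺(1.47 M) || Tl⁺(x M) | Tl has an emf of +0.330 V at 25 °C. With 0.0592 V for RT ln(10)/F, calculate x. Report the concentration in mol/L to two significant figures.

0.075 M

Tl⁺/Tl is the cathode, Cr³⁺/Cr the anode: E°cell = +0.40 V, n = 3.
Overall reaction: 3 Tl⁺(aq) + Cr(s) → 3 Tl(s) + Cr³⁺(aq); Q = [Cr³⁺]^1/[Tl⁺]^3.
From E = E° − (0.0592/n) log Q: log Q = (E° − E)·n/0.0592 = (+0.40 − (+0.330))·3/0.0592 = 3.5473.
So 3·log[Tl⁺] = 1·log(1.47) − log Q = 0.1673 − (3.5473) = -3.3800; log[Tl⁺] = -3.3800 / 3 = -1.1267; [Tl⁺] = 10^(-1.1267) ≈ 0.075 M.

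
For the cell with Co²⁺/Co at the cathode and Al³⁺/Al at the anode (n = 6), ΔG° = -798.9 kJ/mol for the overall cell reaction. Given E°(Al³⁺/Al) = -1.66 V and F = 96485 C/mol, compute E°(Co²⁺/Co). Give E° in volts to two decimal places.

E°cell = −ΔG°/(nF) = −(-798.9×10³)/((6)(96485)) = +1.380 V.
Since Co²⁺/Co is the cathode and Al³⁺/Al the anode, E°cell = E°(Co²⁺/Co) − E°(Al³⁺/Al).
So E°(Co²⁺/Co) = E°cell + E°(Al³⁺/Al) = +1.380 + (-1.66) = -0.28 V.

-0.28 V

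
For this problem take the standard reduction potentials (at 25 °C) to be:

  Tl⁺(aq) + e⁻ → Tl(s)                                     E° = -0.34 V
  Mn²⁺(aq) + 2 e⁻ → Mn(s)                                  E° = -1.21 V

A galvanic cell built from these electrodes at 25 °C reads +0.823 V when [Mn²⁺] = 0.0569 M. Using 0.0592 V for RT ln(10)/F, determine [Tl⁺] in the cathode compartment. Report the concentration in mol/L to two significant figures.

Tl⁺/Tl is the cathode, Mn²⁺/Mn the anode: E°cell = +0.87 V, n = 2.
Overall reaction: 2 Tl⁺(aq) + Mn(s) → 2 Tl(s) + Mn²⁺(aq); Q = [Mn²⁺]^1/[Tl⁺]^2.
From E = E° − (0.0592/n) log Q: log Q = (E° − E)·n/0.0592 = (+0.87 − (+0.823))·2/0.0592 = 1.5878.
So 2·log[Tl⁺] = 1·log(0.0569) − log Q = -1.2449 − (1.5878) = -2.8327; log[Tl⁺] = -2.8327 / 2 = -1.4163; [Tl⁺] = 10^(-1.4163) ≈ 0.038 M.

0.038 M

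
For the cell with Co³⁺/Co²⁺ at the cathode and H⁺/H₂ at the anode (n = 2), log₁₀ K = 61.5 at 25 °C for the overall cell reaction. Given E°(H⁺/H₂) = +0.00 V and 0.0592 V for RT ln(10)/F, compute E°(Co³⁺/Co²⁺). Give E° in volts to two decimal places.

E°cell = (0.0592/n)·log K = (0.0592/2)(61.5) = +1.820 V.
Since Co³⁺/Co²⁺ is the cathode and H⁺/H₂ the anode, E°cell = E°(Co³⁺/Co²⁺) − E°(H⁺/H₂).
So E°(Co³⁺/Co²⁺) = E°cell + E°(H⁺/H₂) = +1.820 + (+0.00) = +1.82 V.

+1.82 V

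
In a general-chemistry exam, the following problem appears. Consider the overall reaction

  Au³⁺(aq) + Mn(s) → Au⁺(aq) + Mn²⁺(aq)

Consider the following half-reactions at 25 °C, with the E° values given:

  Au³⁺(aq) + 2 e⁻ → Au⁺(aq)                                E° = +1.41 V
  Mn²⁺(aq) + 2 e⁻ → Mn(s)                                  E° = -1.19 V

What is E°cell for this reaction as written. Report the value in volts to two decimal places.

+2.60 V

The Au³⁺/Au⁺ couple has the higher reduction potential, so it is the cathode; Mn²⁺/Mn is oxidised at the anode.
E°cell = E°(cathode) − E°(anode) = (+1.41) − (-1.19) = +2.60 V.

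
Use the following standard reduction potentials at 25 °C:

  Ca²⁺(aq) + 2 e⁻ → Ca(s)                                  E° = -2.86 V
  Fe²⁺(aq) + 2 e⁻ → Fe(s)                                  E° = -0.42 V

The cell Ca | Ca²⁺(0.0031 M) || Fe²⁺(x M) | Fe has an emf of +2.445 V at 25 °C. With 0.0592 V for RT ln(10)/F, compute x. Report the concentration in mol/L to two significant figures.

Fe²⁺/Fe is the cathode, Ca²⁺/Ca the anode: E°cell = +2.44 V, n = 2.
Overall reaction: Fe²⁺(aq) + Ca(s) → Fe(s) + Ca²⁺(aq); Q = [Ca²⁺]^1/[Fe²⁺]^1.
From E = E° − (0.0592/n) log Q: log Q = (E° − E)·n/0.0592 = (+2.44 − (+2.445))·2/0.0592 = -0.1689.
So 1·log[Fe²⁺] = 1·log(0.0031) − log Q = -2.5086 − (-0.1689) = -2.3397; [Fe²⁺] = 10^(-2.3397) ≈ 0.0046 M.

0.0046 M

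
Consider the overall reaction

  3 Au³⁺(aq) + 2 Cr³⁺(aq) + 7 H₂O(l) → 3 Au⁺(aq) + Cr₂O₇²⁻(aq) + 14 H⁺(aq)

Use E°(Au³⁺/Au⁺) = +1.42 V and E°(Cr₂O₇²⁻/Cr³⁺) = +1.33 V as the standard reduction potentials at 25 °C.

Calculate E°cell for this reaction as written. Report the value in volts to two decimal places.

The Au³⁺/Au⁺ couple has the higher reduction potential, so it is the cathode; Cr₂O₇²⁻/Cr³⁺ is oxidised at the anode.
E°cell = E°(cathode) − E°(anode) = (+1.42) − (+1.33) = +0.09 V.
Since E°cell > 0, the reaction is spontaneous under standard conditions.

+0.09 V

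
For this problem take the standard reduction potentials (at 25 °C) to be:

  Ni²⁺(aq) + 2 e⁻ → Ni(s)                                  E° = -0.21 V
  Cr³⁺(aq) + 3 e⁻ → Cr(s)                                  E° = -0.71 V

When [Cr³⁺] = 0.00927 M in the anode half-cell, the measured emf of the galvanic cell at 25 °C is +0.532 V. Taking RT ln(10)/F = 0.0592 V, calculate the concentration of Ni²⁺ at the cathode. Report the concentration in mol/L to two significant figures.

Ni²⁺/Ni is the cathode, Cr³⁺/Cr the anode: E°cell = +0.50 V, n = 6.
Overall reaction: 3 Ni²⁺(aq) + 2 Cr(s) → 3 Ni(s) + 2 Cr³⁺(aq); Q = [Cr³⁺]^2/[Ni²⁺]^3.
From E = E° − (0.0592/n) log Q: log Q = (E° − E)·n/0.0592 = (+0.50 − (+0.532))·6/0.0592 = -3.2432.
So 3·log[Ni²⁺] = 2·log(0.00927) − log Q = -4.0658 − (-3.2432) = -0.8226; log[Ni²⁺] = -0.8226 / 3 = -0.2742; [Ni²⁺] = 10^(-0.2742) ≈ 0.53 M.

0.53 M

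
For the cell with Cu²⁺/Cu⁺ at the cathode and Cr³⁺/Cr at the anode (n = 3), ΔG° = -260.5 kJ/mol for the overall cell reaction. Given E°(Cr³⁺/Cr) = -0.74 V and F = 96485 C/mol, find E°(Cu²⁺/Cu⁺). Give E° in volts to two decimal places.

+0.16 V

E°cell = −ΔG°/(nF) = −(-260.5×10³)/((3)(96485)) = +0.900 V.
Since Cu²⁺/Cu⁺ is the cathode and Cr³⁺/Cr the anode, E°cell = E°(Cu²⁺/Cu⁺) − E°(Cr³⁺/Cr).
So E°(Cu²⁺/Cu⁺) = E°cell + E°(Cr³⁺/Cr) = +0.900 + (-0.74) = +0.16 V.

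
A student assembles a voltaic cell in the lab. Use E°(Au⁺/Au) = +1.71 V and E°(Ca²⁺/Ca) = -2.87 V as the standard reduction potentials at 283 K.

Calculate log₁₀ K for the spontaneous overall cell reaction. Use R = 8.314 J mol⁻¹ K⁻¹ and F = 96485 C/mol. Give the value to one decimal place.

Cathode: Au⁺/Au; anode: Ca²⁺/Ca. E°cell = (+1.71) − (-2.87) = +4.58 V, with n = 2.
ΔG° = −nFE° = −RT ln K, so ln K = nFE°/(RT) = (2)(96485)(+4.58) / ((8.314)(283)) = 375.629.
log₁₀ K = 375.629 / ln 10 = 163.1.

163.1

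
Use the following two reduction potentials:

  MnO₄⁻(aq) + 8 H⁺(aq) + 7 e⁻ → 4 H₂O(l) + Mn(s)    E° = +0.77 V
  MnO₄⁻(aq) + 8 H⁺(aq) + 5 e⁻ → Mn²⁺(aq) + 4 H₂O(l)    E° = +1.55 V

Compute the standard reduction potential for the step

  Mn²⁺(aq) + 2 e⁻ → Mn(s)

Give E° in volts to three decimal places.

Sequential free energies add, so n₃E°₃ = n₁E°₁ + n₂E°₂.
With n₃ = 7, and the known step contributing 5×(+1.55) V, the unknown satisfies 2·E° = 7×(+0.77) − 5×(+1.55) = -2.360.
E° = -2.360 / 2 = -1.180 V.

-1.180 V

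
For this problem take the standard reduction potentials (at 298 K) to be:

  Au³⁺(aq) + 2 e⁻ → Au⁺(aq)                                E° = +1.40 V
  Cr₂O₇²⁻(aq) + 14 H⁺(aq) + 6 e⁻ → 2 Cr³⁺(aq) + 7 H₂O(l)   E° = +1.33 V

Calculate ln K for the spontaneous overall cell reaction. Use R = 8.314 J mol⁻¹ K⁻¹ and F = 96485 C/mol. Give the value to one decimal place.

Cathode: Au³⁺/Au⁺; anode: Cr₂O₇²⁻/Cr³⁺. E°cell = (+1.40) − (+1.33) = +0.07 V, with n = 6.
ΔG° = −nFE° = −RT ln K, so ln K = nFE°/(RT) = (6)(96485)(+0.07) / ((8.314)(298)) = 16.356.

16.4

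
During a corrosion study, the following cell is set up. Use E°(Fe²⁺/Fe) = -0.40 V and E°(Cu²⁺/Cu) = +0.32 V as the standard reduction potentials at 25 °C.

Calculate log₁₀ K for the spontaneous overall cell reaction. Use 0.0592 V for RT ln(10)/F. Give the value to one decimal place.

Cathode: Cu²⁺/Cu; anode: Fe²⁺/Fe. E°cell = +0.72 V, n = 2.
log K = nE°cell / 0.0592 = (2)(+0.72) / 0.0592 = 24.3.

24.3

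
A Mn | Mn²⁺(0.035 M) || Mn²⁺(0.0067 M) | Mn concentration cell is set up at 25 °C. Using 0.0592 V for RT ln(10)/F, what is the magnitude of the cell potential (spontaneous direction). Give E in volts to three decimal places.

+0.021 V

For a concentration cell E°cell = 0. The 0.035 M side is the cathode (reduction is favoured where [Mn²⁺] is higher).
With n = 2, E = −(0.0592/2) log([Mn²⁺]ₐₙ/[Mn²⁺]꜀ₐₜ) = −(0.0592/2) log(0.0067/0.035) = −(0.0592/2)(-0.718) = +0.021 V.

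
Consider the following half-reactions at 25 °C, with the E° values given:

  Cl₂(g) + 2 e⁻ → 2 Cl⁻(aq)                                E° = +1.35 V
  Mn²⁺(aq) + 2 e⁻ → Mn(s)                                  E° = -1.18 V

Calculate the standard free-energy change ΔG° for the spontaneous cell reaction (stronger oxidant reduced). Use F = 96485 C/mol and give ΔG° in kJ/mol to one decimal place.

Cl₂/Cl⁻ (E° = +1.35 V) is the cathode; Mn²⁺/Mn (E° = -1.18 V) is the anode, so E°cell = +2.53 V.
Balancing electrons gives n = 2 (lcm of 2 and 2).
ΔG° = −nFE° = −(2)(96485)(+2.53) = -488,214 J = -488.2 kJ/mol.

-488.2 kJ/mol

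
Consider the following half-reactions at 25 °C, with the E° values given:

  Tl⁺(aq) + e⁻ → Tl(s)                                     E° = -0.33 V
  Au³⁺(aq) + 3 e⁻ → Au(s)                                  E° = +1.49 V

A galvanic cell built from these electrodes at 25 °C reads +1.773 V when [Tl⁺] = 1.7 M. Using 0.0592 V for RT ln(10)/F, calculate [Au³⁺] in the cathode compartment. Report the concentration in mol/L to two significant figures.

Au³⁺/Au is the cathode, Tl⁺/Tl the anode: E°cell = +1.82 V, n = 3.
Overall reaction: Au³⁺(aq) + 3 Tl(s) → Au(s) + 3 Tl⁺(aq); Q = [Tl⁺]^3/[Au³⁺]^1.
From E = E° − (0.0592/n) log Q: log Q = (E° − E)·n/0.0592 = (+1.82 − (+1.773))·3/0.0592 = 2.3818.
So 1·log[Au³⁺] = 3·log(1.7) − log Q = 0.6913 − (2.3818) = -1.6905; [Au³⁺] = 10^(-1.6905) ≈ 0.020 M.

0.020 M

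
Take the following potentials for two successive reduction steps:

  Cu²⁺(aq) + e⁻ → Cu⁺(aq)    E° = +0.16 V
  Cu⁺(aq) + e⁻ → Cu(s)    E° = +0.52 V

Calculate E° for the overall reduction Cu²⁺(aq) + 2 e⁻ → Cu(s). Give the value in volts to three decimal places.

+0.340 V

Adding the free-energy changes (−nFE°) of the two steps gives −n₃FE°₃ = −n₁FE°₁ − n₂FE°₂.
E°₃ = (1×+0.16 + 1×+0.52) / 2 = (+0.680) / 2 = +0.340 V.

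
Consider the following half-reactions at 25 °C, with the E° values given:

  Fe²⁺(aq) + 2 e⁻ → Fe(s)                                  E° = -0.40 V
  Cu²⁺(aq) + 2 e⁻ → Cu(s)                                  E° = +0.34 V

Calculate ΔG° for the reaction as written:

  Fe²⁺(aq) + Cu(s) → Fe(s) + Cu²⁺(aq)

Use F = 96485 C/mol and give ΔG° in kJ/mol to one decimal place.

As written, Fe²⁺/Fe is reduced (cathode) and Cu²⁺/Cu is oxidised (anode), so E°cell = (-0.40) − (+0.34) = -0.74 V.
Balancing electrons gives n = 2.
ΔG° = −nFE° = −(2)(96485)(-0.74) = 142,798 J = +142.8 kJ/mol.

+142.8 kJ/mol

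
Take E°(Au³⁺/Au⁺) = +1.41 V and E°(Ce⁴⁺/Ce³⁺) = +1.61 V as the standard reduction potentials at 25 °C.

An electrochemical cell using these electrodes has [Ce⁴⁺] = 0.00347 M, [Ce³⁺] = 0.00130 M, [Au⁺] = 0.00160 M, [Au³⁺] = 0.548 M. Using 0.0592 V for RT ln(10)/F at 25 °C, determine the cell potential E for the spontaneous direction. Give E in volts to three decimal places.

+0.150 V

Ce⁴⁺/Ce³⁺ is the cathode (higher E°), Au³⁺/Au⁺ the anode: E°cell = +1.61 − (+1.41) = +0.20 V, n = 2.
Overall: 2 Ce⁴⁺(aq) + Au⁺(aq) → 2 Ce³⁺(aq) + Au³⁺(aq)
Q = [Ce³⁺]^2·[Au³⁺] / ([Ce⁴⁺]^2·[Au⁺]); log Q = 1.682.
E = E° − (0.0592/n) log Q = +0.20 − (0.0592/2)(1.682) = +0.150 V.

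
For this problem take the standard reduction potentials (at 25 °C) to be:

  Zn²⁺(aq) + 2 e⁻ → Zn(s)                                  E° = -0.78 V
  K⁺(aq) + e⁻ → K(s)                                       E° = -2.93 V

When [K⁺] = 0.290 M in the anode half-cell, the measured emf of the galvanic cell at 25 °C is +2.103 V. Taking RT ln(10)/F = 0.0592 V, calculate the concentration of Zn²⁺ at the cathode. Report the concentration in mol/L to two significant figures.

0.0022 M

Zn²⁺/Zn is the cathode, K⁺/K the anode: E°cell = +2.15 V, n = 2.
Overall reaction: Zn²⁺(aq) + 2 K(s) → Zn(s) + 2 K⁺(aq); Q = [K⁺]^2/[Zn²⁺]^1.
From E = E° − (0.0592/n) log Q: log Q = (E° − E)·n/0.0592 = (+2.15 − (+2.103))·2/0.0592 = 1.5878.
So 1·log[Zn²⁺] = 2·log(0.29) − log Q = -1.0752 − (1.5878) = -2.6630; [Zn²⁺] = 10^(-2.6630) ≈ 0.0022 M.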